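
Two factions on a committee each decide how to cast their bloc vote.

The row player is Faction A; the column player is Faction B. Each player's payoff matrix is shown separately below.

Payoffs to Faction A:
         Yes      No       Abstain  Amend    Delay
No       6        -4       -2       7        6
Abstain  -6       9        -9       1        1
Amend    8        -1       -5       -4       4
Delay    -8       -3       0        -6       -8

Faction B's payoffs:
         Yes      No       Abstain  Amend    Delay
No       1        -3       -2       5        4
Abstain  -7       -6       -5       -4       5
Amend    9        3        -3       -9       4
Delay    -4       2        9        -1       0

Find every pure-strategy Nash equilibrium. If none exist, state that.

The pure Nash equilibria are (No, Amend), (Amend, Yes), (Delay, Abstain).

For each player, find the best response to each opponent profile; mutual best responses are the pure NE.
Faction A against Yes: payoffs 6, -6, 8, -8 → best response Amend.
Faction A against No: payoffs -4, 9, -1, -3 → best response Abstain.
Faction A against Abstain: payoffs -2, -9, -5, 0 → best response Delay.
Faction A against Amend: payoffs 7, 1, -4, -6 → best response No.
Faction A against Delay: payoffs 6, 1, 4, -8 → best response No.
Faction B against No: payoffs 1, -3, -2, 5, 4 → best response Amend.
Faction B against Abstain: payoffs -7, -6, -5, -4, 5 → best response Delay.
Faction B against Amend: payoffs 9, 3, -3, -9, 4 → best response Yes.
Faction B against Delay: payoffs -4, 2, 9, -1, 0 → best response Abstain.
Mutual best responses: (No, Amend); (Amend, Yes); (Delay, Abstain).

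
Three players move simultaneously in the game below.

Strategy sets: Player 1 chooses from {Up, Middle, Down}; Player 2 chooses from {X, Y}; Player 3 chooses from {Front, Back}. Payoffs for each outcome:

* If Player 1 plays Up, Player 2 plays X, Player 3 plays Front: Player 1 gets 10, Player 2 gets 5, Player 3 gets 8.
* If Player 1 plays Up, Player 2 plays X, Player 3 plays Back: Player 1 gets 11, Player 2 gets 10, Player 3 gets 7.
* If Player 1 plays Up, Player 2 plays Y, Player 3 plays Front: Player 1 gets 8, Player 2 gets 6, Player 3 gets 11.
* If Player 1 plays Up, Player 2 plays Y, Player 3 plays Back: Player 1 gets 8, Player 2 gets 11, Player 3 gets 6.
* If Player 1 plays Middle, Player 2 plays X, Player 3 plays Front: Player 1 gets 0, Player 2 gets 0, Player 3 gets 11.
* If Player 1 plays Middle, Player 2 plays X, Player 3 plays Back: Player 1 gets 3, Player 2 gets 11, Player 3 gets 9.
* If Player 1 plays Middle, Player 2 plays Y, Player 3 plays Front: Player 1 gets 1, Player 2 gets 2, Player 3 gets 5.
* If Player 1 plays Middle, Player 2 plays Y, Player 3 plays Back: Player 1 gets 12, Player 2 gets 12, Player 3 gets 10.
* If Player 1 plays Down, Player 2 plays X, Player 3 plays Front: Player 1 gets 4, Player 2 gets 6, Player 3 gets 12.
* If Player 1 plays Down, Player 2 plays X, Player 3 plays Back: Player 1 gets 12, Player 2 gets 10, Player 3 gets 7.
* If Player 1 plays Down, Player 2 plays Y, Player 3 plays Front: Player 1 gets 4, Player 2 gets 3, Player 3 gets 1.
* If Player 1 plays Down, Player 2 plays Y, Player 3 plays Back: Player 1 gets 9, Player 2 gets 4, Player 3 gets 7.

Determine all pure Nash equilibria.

Pure-strategy Nash equilibria: (Up, Y, Front); (Middle, Y, Back)

Mark each player's best response to every combination of opponents' strategies; a profile where every player is best-responding is a pure Nash equilibrium.
Player 1 against (X, Front): payoffs 10, 0, 4 → best response Up.
Player 1 against (X, Back): payoffs 11, 3, 12 → best response Down.
Player 1 against (Y, Front): payoffs 8, 1, 4 → best response Up.
Player 1 against (Y, Back): payoffs 8, 12, 9 → best response Middle.
Player 2 against (Up, Front): payoffs 5, 6 → best response Y.
Player 2 against (Up, Back): payoffs 10, 11 → best response Y.
Player 2 against (Middle, Front): payoffs 0, 2 → best response Y.
Player 2 against (Middle, Back): payoffs 11, 12 → best response Y.
Player 2 against (Down, Front): payoffs 6, 3 → best response X.
Player 2 against (Down, Back): payoffs 10, 4 → best response X.
Player 3 against (Up, X): payoffs 8, 7 → best response Front.
Player 3 against (Up, Y): payoffs 11, 6 → best response Front.
Player 3 against (Middle, X): payoffs 11, 9 → best response Front.
Player 3 against (Middle, Y): payoffs 5, 10 → best response Back.
Player 3 against (Down, X): payoffs 12, 7 → best response Front.
Player 3 against (Down, Y): payoffs 1, 7 → best response Back.
Mutual best responses: (Up, Y, Front); (Middle, Y, Back).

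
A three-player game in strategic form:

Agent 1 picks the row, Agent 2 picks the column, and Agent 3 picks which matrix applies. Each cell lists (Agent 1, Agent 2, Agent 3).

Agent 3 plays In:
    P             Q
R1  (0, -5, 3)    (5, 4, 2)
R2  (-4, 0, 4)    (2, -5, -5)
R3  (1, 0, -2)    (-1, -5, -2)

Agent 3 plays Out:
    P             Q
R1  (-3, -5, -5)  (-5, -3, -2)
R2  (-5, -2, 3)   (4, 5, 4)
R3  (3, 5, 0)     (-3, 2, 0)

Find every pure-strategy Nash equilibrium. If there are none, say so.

For each strategy profile, look for a profitable unilateral deviation.
(R1, P, In): Agent 1 can switch to R3 (0 → 1). Not NE.
(R1, P, Out): Agent 1 can switch to R3 (-3 → 3). Not NE.
(R1, Q, In): Agent 1 gets 5, best alternative 2; Agent 2 gets 4, best alternative -5; Agent 3 gets 2, best alternative -2. No profitable deviation — NE.
(R1, Q, Out): Agent 1 can switch to R2 (-5 → 4). Not NE.
(R2, P, In): Agent 1 can switch to R1 (-4 → 0). Not NE.
(R2, P, Out): Agent 1 can switch to R1 (-5 → -3). Not NE.
(R2, Q, In): Agent 1 can switch to R1 (2 → 5). Not NE.
(R2, Q, Out): Agent 1 gets 4, best alternative -3; Agent 2 gets 5, best alternative -2; Agent 3 gets 4, best alternative -5. No profitable deviation — NE.
(R3, P, In): Agent 3 can switch to Out (-2 → 0). Not NE.
(R3, P, Out): Agent 1 gets 3, best alternative -3; Agent 2 gets 5, best alternative 2; Agent 3 gets 0, best alternative -2. No profitable deviation — NE.
(R3, Q, In): Agent 1 can switch to R1 (-1 → 5). Not NE.
(R3, Q, Out): Agent 1 can switch to R2 (-3 → 4). Not NE.

(R1, Q, In) and (R2, Q, Out) and (R3, P, Out)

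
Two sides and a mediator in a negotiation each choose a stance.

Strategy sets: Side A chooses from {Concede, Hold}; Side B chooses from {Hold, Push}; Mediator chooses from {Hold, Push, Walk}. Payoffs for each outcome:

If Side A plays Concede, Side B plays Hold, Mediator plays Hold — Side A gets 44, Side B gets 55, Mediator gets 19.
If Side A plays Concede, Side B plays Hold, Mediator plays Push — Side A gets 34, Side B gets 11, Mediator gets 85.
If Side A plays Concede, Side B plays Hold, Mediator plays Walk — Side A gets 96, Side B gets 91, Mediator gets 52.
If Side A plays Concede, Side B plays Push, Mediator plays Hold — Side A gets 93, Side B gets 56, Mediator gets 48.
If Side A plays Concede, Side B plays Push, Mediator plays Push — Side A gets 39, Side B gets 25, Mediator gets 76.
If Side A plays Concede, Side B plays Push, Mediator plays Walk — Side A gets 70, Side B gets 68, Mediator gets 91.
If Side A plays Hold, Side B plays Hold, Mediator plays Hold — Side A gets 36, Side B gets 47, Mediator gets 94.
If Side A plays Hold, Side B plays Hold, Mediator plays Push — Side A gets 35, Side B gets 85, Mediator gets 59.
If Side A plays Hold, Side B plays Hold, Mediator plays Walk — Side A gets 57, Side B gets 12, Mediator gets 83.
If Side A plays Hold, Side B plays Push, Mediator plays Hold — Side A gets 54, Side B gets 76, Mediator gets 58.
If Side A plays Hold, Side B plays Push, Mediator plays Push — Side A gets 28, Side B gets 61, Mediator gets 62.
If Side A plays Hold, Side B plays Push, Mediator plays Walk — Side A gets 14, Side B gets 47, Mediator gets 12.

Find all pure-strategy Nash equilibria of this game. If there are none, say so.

There is no pure-strategy Nash equilibrium.

For each strategy profile, look for a profitable unilateral deviation.
(Concede, Hold, Hold): Side B can switch to Push (55 → 56). Not NE.
(Concede, Hold, Push): Side A can switch to Hold (34 → 35). Not NE.
(Concede, Hold, Walk): Mediator can switch to Push (52 → 85). Not NE.
(Concede, Push, Hold): Mediator can switch to Push (48 → 76). Not NE.
(Concede, Push, Push): Mediator can switch to Walk (76 → 91). Not NE.
(Concede, Push, Walk): Side B can switch to Hold (68 → 91). Not NE.
(Hold, Hold, Hold): Side A can switch to Concede (36 → 44). Not NE.
(Hold, Hold, Push): Mediator can switch to Hold (59 → 94). Not NE.
(Hold, Hold, Walk): Side A can switch to Concede (57 → 96). Not NE.
(Hold, Push, Hold): Side A can switch to Concede (54 → 93). Not NE.
(The remaining 2 profiles each have a profitable deviation by the same check.)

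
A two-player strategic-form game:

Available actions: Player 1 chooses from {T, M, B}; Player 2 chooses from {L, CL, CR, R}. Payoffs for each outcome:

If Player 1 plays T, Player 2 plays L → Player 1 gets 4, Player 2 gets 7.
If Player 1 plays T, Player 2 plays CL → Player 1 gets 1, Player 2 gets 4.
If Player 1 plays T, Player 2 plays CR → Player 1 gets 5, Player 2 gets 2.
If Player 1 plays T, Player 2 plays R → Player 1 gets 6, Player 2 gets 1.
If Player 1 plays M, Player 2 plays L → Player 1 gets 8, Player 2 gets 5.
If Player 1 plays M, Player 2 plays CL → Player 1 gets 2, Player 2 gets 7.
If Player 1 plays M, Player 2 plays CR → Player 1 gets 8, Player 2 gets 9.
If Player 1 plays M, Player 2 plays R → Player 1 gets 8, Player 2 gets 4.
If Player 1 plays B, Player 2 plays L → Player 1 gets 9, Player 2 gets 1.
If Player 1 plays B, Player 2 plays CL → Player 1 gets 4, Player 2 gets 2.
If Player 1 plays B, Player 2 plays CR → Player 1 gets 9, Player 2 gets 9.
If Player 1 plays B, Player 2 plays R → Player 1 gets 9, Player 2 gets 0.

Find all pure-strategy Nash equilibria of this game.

For each strategy profile, look for a profitable unilateral deviation.
(T, L): Player 1 can switch to M (4 → 8). Not NE.
(T, CL): Player 1 can switch to M (1 → 2). Not NE.
(T, CR): Player 1 can switch to M (5 → 8). Not NE.
(T, R): Player 1 can switch to M (6 → 8). Not NE.
(M, L): Player 1 can switch to B (8 → 9). Not NE.
(M, CL): Player 1 can switch to B (2 → 4). Not NE.
(M, CR): Player 1 can switch to B (8 → 9). Not NE.
(M, R): Player 1 can switch to B (8 → 9). Not NE.
(B, L): Player 2 can switch to CL (1 → 2). Not NE.
(B, CL): Player 2 can switch to CR (2 → 9). Not NE.
(B, CR): Player 1 gets 9, best alternative 8; Player 2 gets 9, best alternative 2. No profitable deviation — NE.
(B, R): Player 2 can switch to L (0 → 1). Not NE.

(B, CR)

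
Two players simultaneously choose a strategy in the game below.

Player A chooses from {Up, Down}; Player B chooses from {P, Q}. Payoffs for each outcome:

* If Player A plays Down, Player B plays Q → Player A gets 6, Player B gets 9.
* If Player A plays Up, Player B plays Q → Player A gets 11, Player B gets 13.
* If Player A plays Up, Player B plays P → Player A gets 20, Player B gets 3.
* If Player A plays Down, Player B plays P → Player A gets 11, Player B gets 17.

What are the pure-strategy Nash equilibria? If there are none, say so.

Pure NE: (Up, Q)

(Up, P): Player B can switch to Q (3 → 13). Not NE.
(Up, Q): Player A gets 11, best alternative 6; Player B gets 13, best alternative 3. No profitable deviation — NE.
(Down, P): Player A can switch to Up (11 → 20). Not NE.
(Down, Q): Player A can switch to Up (6 → 11). Not NE.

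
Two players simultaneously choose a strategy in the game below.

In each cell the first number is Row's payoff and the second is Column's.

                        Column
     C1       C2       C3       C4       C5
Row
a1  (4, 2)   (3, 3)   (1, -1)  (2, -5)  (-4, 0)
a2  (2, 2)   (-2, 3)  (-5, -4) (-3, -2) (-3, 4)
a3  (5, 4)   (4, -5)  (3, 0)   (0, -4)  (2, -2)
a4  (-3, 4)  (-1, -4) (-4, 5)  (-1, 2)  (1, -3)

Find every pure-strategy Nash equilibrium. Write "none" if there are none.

(a1, C1): Row can switch to a3 (4 → 5). Not NE.
(a1, C2): Row can switch to a3 (3 → 4). Not NE.
(a1, C3): Row can switch to a3 (1 → 3). Not NE.
(a1, C4): Column can switch to C1 (-5 → 2). Not NE.
(a1, C5): Row can switch to a2 (-4 → -3). Not NE.
(a2, C1): Row can switch to a1 (2 → 4). Not NE.
(a3, C1): Row gets 5, best alternative 4; Column gets 4, best alternative 0. No profitable deviation — NE.
(The remaining 13 profiles each have a profitable deviation by the same check.)

The unique pure-strategy Nash equilibrium is (a3, C1).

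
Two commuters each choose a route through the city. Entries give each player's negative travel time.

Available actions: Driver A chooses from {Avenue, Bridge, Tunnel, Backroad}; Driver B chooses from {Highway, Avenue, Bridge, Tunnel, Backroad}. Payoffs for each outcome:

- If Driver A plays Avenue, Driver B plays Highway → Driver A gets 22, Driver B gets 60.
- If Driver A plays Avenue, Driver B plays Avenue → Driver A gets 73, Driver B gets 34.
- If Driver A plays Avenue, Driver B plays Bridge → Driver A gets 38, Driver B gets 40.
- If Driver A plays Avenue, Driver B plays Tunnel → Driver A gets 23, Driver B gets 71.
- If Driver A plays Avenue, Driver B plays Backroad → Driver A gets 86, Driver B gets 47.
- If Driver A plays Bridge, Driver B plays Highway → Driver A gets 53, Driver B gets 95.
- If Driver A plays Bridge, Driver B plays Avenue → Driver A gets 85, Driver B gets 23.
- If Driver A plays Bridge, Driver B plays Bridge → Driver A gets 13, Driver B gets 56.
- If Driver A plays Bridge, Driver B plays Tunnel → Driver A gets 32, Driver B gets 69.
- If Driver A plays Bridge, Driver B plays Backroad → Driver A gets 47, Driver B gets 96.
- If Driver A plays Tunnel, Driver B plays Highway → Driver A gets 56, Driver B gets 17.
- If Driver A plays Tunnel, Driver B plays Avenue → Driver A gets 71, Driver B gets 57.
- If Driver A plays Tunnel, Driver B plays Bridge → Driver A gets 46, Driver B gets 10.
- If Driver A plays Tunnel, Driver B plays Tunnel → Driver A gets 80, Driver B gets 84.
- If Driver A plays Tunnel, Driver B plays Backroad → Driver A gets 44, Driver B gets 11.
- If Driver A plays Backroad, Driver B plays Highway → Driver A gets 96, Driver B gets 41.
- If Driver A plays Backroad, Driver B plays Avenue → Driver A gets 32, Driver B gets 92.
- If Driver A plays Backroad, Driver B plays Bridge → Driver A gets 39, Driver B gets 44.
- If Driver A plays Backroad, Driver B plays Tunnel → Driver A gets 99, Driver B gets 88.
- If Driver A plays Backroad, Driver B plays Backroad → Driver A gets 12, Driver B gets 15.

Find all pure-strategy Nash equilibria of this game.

No pure-strategy Nash equilibrium.

(Avenue, Highway): Driver A can switch to Bridge (22 → 53). Not NE.
(Avenue, Avenue): Driver A can switch to Bridge (73 → 85). Not NE.
(Avenue, Bridge): Driver A can switch to Tunnel (38 → 46). Not NE.
(Avenue, Tunnel): Driver A can switch to Bridge (23 → 32). Not NE.
(Avenue, Backroad): Driver B can switch to Highway (47 → 60). Not NE.
(Bridge, Highway): Driver A can switch to Tunnel (53 → 56). Not NE.
(The remaining 14 profiles each have a profitable deviation by the same check.)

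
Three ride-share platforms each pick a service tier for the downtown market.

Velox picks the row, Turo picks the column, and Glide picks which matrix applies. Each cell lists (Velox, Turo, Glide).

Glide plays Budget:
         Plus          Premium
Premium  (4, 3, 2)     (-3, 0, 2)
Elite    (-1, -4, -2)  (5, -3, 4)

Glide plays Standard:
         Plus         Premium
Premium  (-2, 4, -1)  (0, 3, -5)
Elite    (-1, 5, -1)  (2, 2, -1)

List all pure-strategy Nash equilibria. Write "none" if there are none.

For each player, find the best response to each opponent profile; mutual best responses are the pure NE.
Velox against (Plus, Budget): payoffs 4, -1 → best response Premium.
Velox against (Plus, Standard): payoffs -2, -1 → best response Elite.
Velox against (Premium, Budget): payoffs -3, 5 → best response Elite.
Velox against (Premium, Standard): payoffs 0, 2 → best response Elite.
Turo against (Premium, Budget): payoffs 3, 0 → best response Plus.
Turo against (Premium, Standard): payoffs 4, 3 → best response Plus.
Turo against (Elite, Budget): payoffs -4, -3 → best response Premium.
Turo against (Elite, Standard): payoffs 5, 2 → best response Plus.
Glide against (Premium, Plus): payoffs 2, -1 → best response Budget.
Glide against (Premium, Premium): payoffs 2, -5 → best response Budget.
Glide against (Elite, Plus): payoffs -2, -1 → best response Standard.
Glide against (Elite, Premium): payoffs 4, -1 → best response Budget.
Mutual best responses: (Premium, Plus, Budget); (Elite, Plus, Standard); (Elite, Premium, Budget).

(Premium, Plus, Budget); (Elite, Plus, Standard); (Elite, Premium, Budget)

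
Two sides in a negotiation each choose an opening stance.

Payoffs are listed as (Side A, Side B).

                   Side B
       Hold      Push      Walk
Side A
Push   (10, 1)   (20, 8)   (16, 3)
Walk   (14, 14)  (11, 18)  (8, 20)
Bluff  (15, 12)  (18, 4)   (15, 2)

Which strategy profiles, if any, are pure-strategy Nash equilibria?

(Push, Push), (Bluff, Hold)

(Push, Hold): Side A can switch to Walk (10 → 14). Not NE.
(Push, Push): Side A gets 20, best alternative 18; Side B gets 8, best alternative 3. No profitable deviation — NE.
(Push, Walk): Side B can switch to Push (3 → 8). Not NE.
(Walk, Hold): Side A can switch to Bluff (14 → 15). Not NE.
(Walk, Push): Side A can switch to Push (11 → 20). Not NE.
(Walk, Walk): Side A can switch to Push (8 → 16). Not NE.
(Bluff, Hold): Side A gets 15, best alternative 14; Side B gets 12, best alternative 4. No profitable deviation — NE.
(Bluff, Push): Side A can switch to Push (18 → 20). Not NE.
(The remaining 1 profile has a profitable deviation by the same check.)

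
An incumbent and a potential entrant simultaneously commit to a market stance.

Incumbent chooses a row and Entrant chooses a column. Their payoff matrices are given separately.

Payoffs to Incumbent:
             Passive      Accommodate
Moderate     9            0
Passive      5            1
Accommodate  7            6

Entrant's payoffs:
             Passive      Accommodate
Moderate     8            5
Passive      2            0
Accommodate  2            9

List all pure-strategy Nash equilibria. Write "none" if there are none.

(Moderate, Passive): Incumbent gets 9, best alternative 7; Entrant gets 8, best alternative 5. No profitable deviation — NE.
(Moderate, Accommodate): Incumbent can switch to Passive (0 → 1). Not NE.
(Passive, Passive): Incumbent can switch to Moderate (5 → 9). Not NE.
(Passive, Accommodate): Incumbent can switch to Accommodate (1 → 6). Not NE.
(Accommodate, Passive): Incumbent can switch to Moderate (7 → 9). Not NE.
(Accommodate, Accommodate): Incumbent gets 6, best alternative 1; Entrant gets 9, best alternative 2. No profitable deviation — NE.

Pure-strategy Nash equilibria: (Moderate, Passive); (Accommodate, Accommodate)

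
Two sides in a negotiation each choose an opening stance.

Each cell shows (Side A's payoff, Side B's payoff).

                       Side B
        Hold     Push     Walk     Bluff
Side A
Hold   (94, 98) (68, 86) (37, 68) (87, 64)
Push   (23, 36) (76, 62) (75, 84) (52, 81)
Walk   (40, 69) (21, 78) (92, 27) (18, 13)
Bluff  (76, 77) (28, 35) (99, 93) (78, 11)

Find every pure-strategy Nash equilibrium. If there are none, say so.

(Hold, Hold); (Bluff, Walk)

(Hold, Hold): Side A gets 94, best alternative 76; Side B gets 98, best alternative 86. No profitable deviation — NE.
(Hold, Push): Side A can switch to Push (68 → 76). Not NE.
(Hold, Walk): Side A can switch to Push (37 → 75). Not NE.
(Hold, Bluff): Side B can switch to Hold (64 → 98). Not NE.
(Push, Hold): Side A can switch to Hold (23 → 94). Not NE.
(Push, Push): Side B can switch to Walk (62 → 84). Not NE.
(Push, Walk): Side A can switch to Walk (75 → 92). Not NE.
(Push, Bluff): Side A can switch to Hold (52 → 87). Not NE.
(Walk, Hold): Side A can switch to Hold (40 → 94). Not NE.
(Bluff, Walk): Side A gets 99, best alternative 92; Side B gets 93, best alternative 77. No profitable deviation — NE.
(The remaining 6 profiles each have a profitable deviation by the same check.)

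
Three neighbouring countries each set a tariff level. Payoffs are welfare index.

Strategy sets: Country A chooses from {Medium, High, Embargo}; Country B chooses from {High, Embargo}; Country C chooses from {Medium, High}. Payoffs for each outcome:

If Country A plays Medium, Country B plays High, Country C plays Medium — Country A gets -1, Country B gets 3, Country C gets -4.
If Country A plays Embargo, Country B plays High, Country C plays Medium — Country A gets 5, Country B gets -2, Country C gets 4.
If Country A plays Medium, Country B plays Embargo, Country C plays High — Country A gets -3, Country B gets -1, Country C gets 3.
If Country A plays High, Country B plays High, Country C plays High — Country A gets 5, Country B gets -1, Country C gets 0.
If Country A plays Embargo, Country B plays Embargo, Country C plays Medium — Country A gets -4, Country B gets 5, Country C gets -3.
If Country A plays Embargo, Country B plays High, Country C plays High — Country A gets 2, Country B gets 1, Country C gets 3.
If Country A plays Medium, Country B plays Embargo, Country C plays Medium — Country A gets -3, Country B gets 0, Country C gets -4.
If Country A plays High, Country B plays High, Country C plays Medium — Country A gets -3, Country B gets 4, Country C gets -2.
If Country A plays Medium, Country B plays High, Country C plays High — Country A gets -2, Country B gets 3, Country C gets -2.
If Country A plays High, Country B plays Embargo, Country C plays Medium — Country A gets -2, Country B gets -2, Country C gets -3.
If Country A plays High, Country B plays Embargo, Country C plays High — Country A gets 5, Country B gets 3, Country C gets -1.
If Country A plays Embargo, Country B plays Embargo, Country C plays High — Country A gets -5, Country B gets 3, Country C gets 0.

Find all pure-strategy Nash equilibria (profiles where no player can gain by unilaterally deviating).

For each strategy profile, look for a profitable unilateral deviation.
(Medium, High, Medium): Country A can switch to Embargo (-1 → 5). Not NE.
(Medium, High, High): Country A can switch to High (-2 → 5). Not NE.
(Medium, Embargo, Medium): Country A can switch to High (-3 → -2). Not NE.
(Medium, Embargo, High): Country A can switch to High (-3 → 5). Not NE.
(High, High, Medium): Country A can switch to Medium (-3 → -1). Not NE.
(High, High, High): Country B can switch to Embargo (-1 → 3). Not NE.
(High, Embargo, Medium): Country B can switch to High (-2 → 4). Not NE.
(High, Embargo, High): Country A gets 5, best alternative -3; Country B gets 3, best alternative -1; Country C gets -1, best alternative -3. No profitable deviation — NE.
(Embargo, High, Medium): Country B can switch to Embargo (-2 → 5). Not NE.
(Embargo, High, High): Country A can switch to High (2 → 5). Not NE.
(Embargo, Embargo, Medium): Country A can switch to Medium (-4 → -3). Not NE.
(Embargo, Embargo, High): Country A can switch to Medium (-5 → -3). Not NE.

The unique pure-strategy Nash equilibrium is (High, Embargo, High).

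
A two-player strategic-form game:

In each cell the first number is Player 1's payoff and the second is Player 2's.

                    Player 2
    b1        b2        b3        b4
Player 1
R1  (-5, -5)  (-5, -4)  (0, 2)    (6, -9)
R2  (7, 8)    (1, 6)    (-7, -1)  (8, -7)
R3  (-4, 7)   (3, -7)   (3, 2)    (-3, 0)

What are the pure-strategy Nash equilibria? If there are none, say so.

The unique pure-strategy Nash equilibrium is (R2, b1).

Player 1 against b1: payoffs -5, 7, -4 → best response R2.
Player 1 against b2: payoffs -5, 1, 3 → best response R3.
Player 1 against b3: payoffs 0, -7, 3 → best response R3.
Player 1 against b4: payoffs 6, 8, -3 → best response R2.
Player 2 against R1: payoffs -5, -4, 2, -9 → best response b3.
Player 2 against R2: payoffs 8, 6, -1, -7 → best response b1.
Player 2 against R3: payoffs 7, -7, 2, 0 → best response b1.
Mutual best responses: (R2, b1).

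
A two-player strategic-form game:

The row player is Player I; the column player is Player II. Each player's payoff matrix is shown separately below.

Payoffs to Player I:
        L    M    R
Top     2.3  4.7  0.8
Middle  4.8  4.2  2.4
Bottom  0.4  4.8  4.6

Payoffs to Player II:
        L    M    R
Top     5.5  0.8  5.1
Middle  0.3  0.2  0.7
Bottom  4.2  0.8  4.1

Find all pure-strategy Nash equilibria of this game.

(Top, L): Player I can switch to Middle (2.3 → 4.8). Not NE.
(Top, M): Player I can switch to Bottom (4.7 → 4.8). Not NE.
(Top, R): Player I can switch to Middle (0.8 → 2.4). Not NE.
(Middle, L): Player II can switch to R (0.3 → 0.7). Not NE.
(Middle, M): Player I can switch to Top (4.2 → 4.7). Not NE.
(Middle, R): Player I can switch to Bottom (2.4 → 4.6). Not NE.
(The remaining 3 profiles each have a profitable deviation by the same check.)

none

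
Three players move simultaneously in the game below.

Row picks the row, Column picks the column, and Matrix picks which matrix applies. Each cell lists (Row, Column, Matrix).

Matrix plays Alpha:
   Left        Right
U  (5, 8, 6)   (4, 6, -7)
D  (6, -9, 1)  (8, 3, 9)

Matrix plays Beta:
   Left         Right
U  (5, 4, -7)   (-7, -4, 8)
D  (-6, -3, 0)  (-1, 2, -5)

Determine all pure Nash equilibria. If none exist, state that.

(D, Right, Alpha)

(U, Left, Alpha): Row can switch to D (5 → 6). Not NE.
(U, Left, Beta): Matrix can switch to Alpha (-7 → 6). Not NE.
(U, Right, Alpha): Row can switch to D (4 → 8). Not NE.
(U, Right, Beta): Row can switch to D (-7 → -1). Not NE.
(D, Left, Alpha): Column can switch to Right (-9 → 3). Not NE.
(D, Left, Beta): Row can switch to U (-6 → 5). Not NE.
(D, Right, Alpha): Row gets 8, best alternative 4; Column gets 3, best alternative -9; Matrix gets 9, best alternative -5. No profitable deviation — NE.
(The remaining 1 profile has a profitable deviation by the same check.)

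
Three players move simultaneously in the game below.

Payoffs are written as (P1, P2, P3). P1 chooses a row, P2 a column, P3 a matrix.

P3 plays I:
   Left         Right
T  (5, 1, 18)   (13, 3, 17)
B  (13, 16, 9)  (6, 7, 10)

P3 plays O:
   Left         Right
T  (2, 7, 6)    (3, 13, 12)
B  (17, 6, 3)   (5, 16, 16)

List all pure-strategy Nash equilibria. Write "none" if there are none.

Mark each player's best response to every combination of opponents' strategies; a profile where every player is best-responding is a pure Nash equilibrium.
P1 against (Left, I): payoffs 5, 13 → best response B.
P1 against (Left, O): payoffs 2, 17 → best response B.
P1 against (Right, I): payoffs 13, 6 → best response T.
P1 against (Right, O): payoffs 3, 5 → best response B.
P2 against (T, I): payoffs 1, 3 → best response Right.
P2 against (T, O): payoffs 7, 13 → best response Right.
P2 against (B, I): payoffs 16, 7 → best response Left.
P2 against (B, O): payoffs 6, 16 → best response Right.
P3 against (T, Left): payoffs 18, 6 → best response I.
P3 against (T, Right): payoffs 17, 12 → best response I.
P3 against (B, Left): payoffs 9, 3 → best response I.
P3 against (B, Right): payoffs 10, 16 → best response O.
Mutual best responses: (T, Right, I); (B, Left, I); (B, Right, O).

(T, Right, I), (B, Left, I), (B, Right, O)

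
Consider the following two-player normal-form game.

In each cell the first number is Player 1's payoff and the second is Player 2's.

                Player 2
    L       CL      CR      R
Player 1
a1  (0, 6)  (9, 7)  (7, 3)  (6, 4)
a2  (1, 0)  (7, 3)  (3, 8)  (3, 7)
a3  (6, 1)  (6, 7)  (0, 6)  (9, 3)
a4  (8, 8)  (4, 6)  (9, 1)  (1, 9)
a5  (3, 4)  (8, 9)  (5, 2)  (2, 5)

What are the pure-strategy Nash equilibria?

Player 1 against L: payoffs 0, 1, 6, 8, 3 → best response a4.
Player 1 against CL: payoffs 9, 7, 6, 4, 8 → best response a1.
Player 1 against CR: payoffs 7, 3, 0, 9, 5 → best response a4.
Player 1 against R: payoffs 6, 3, 9, 1, 2 → best response a3.
Player 2 against a1: payoffs 6, 7, 3, 4 → best response CL.
Player 2 against a2: payoffs 0, 3, 8, 7 → best response CR.
Player 2 against a3: payoffs 1, 7, 6, 3 → best response CL.
Player 2 against a4: payoffs 8, 6, 1, 9 → best response R.
Player 2 against a5: payoffs 4, 9, 2, 5 → best response CL.
Mutual best responses: (a1, CL).

Pure NE: (a1, CL)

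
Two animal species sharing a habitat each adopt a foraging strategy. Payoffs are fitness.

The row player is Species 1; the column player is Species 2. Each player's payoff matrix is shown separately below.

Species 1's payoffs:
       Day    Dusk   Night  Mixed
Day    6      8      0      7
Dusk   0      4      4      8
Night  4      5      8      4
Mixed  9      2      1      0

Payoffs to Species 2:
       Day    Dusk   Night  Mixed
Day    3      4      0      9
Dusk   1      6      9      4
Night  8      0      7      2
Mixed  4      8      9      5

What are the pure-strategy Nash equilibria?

none

For each strategy profile, look for a profitable unilateral deviation.
(Day, Day): Species 1 can switch to Mixed (6 → 9). Not NE.
(Day, Dusk): Species 2 can switch to Mixed (4 → 9). Not NE.
(Day, Night): Species 1 can switch to Dusk (0 → 4). Not NE.
(Day, Mixed): Species 1 can switch to Dusk (7 → 8). Not NE.
(Dusk, Day): Species 1 can switch to Day (0 → 6). Not NE.
(Dusk, Dusk): Species 1 can switch to Day (4 → 8). Not NE.
(Dusk, Night): Species 1 can switch to Night (4 → 8). Not NE.
(Dusk, Mixed): Species 2 can switch to Dusk (4 → 6). Not NE.
(The remaining 8 profiles each have a profitable deviation by the same check.)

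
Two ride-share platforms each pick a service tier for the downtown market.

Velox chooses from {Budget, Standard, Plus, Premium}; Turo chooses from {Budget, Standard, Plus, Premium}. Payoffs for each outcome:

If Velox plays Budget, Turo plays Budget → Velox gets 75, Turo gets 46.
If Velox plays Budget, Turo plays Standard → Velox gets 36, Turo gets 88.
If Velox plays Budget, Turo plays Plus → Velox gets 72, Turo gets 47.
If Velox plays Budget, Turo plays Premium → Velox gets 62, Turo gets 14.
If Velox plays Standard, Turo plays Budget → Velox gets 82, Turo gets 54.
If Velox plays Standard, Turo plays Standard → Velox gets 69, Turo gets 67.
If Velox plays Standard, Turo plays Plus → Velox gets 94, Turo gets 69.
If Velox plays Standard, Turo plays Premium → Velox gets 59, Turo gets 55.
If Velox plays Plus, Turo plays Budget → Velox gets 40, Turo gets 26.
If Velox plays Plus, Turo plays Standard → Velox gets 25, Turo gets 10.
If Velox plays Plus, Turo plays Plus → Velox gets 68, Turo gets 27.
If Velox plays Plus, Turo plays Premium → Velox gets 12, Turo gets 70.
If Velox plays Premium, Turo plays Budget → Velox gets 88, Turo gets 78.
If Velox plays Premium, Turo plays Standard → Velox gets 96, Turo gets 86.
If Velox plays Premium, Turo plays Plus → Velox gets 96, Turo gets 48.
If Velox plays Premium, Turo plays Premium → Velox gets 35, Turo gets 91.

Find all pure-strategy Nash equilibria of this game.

Velox against Budget: payoffs 75, 82, 40, 88 → best response Premium.
Velox against Standard: payoffs 36, 69, 25, 96 → best response Premium.
Velox against Plus: payoffs 72, 94, 68, 96 → best response Premium.
Velox against Premium: payoffs 62, 59, 12, 35 → best response Budget.
Turo against Budget: payoffs 46, 88, 47, 14 → best response Standard.
Turo against Standard: payoffs 54, 67, 69, 55 → best response Plus.
Turo against Plus: payoffs 26, 10, 27, 70 → best response Premium.
Turo against Premium: payoffs 78, 86, 48, 91 → best response Premium.
No profile is a mutual best response for all players.

none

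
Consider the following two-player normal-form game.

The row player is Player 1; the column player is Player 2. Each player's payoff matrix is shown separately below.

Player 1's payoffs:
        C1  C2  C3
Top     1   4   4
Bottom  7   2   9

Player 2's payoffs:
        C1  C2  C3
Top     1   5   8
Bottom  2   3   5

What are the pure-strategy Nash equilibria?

For each strategy profile, look for a profitable unilateral deviation.
(Top, C1): Player 1 can switch to Bottom (1 → 7). Not NE.
(Top, C2): Player 2 can switch to C3 (5 → 8). Not NE.
(Top, C3): Player 1 can switch to Bottom (4 → 9). Not NE.
(Bottom, C1): Player 2 can switch to C2 (2 → 3). Not NE.
(Bottom, C2): Player 1 can switch to Top (2 → 4). Not NE.
(Bottom, C3): Player 1 gets 9, best alternative 4; Player 2 gets 5, best alternative 3. No profitable deviation — NE.

Pure NE: (Bottom, C3)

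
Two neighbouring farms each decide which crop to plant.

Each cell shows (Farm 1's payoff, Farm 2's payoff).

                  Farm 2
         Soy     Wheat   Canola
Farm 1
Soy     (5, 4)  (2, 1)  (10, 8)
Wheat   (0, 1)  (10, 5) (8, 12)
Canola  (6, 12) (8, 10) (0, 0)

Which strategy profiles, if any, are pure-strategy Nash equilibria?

Farm 1 against Soy: payoffs 5, 0, 6 → best response Canola.
Farm 1 against Wheat: payoffs 2, 10, 8 → best response Wheat.
Farm 1 against Canola: payoffs 10, 8, 0 → best response Soy.
Farm 2 against Soy: payoffs 4, 1, 8 → best response Canola.
Farm 2 against Wheat: payoffs 1, 5, 12 → best response Canola.
Farm 2 against Canola: payoffs 12, 10, 0 → best response Soy.
Mutual best responses: (Soy, Canola); (Canola, Soy).

Pure-strategy Nash equilibria: (Soy, Canola), (Canola, Soy)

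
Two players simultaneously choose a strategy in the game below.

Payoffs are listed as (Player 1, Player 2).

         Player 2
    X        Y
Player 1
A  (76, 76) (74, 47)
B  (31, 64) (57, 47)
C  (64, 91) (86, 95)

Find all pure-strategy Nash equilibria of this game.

The pure Nash equilibria are (A, X), (C, Y).

Check each profile: it is a Nash equilibrium iff no player can strictly gain by switching unilaterally.
(A, X): Player 1 gets 76, best alternative 64; Player 2 gets 76, best alternative 47. No profitable deviation — NE.
(A, Y): Player 1 can switch to C (74 → 86). Not NE.
(B, X): Player 1 can switch to A (31 → 76). Not NE.
(B, Y): Player 1 can switch to A (57 → 74). Not NE.
(C, X): Player 1 can switch to A (64 → 76). Not NE.
(C, Y): Player 1 gets 86, best alternative 74; Player 2 gets 95, best alternative 91. No profitable deviation — NE.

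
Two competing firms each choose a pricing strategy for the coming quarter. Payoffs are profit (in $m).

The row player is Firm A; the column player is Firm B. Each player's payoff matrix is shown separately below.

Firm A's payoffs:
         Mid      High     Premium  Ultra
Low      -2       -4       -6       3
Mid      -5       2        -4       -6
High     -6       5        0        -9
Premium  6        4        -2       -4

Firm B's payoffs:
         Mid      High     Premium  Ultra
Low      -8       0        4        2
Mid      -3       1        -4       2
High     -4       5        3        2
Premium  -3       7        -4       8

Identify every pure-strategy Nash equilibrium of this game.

Pure NE: (High, High)

Firm A against Mid: payoffs -2, -5, -6, 6 → best response Premium.
Firm A against High: payoffs -4, 2, 5, 4 → best response High.
Firm A against Premium: payoffs -6, -4, 0, -2 → best response High.
Firm A against Ultra: payoffs 3, -6, -9, -4 → best response Low.
Firm B against Low: payoffs -8, 0, 4, 2 → best response Premium.
Firm B against Mid: payoffs -3, 1, -4, 2 → best response Ultra.
Firm B against High: payoffs -4, 5, 3, 2 → best response High.
Firm B against Premium: payoffs -3, 7, -4, 8 → best response Ultra.
Mutual best responses: (High, High).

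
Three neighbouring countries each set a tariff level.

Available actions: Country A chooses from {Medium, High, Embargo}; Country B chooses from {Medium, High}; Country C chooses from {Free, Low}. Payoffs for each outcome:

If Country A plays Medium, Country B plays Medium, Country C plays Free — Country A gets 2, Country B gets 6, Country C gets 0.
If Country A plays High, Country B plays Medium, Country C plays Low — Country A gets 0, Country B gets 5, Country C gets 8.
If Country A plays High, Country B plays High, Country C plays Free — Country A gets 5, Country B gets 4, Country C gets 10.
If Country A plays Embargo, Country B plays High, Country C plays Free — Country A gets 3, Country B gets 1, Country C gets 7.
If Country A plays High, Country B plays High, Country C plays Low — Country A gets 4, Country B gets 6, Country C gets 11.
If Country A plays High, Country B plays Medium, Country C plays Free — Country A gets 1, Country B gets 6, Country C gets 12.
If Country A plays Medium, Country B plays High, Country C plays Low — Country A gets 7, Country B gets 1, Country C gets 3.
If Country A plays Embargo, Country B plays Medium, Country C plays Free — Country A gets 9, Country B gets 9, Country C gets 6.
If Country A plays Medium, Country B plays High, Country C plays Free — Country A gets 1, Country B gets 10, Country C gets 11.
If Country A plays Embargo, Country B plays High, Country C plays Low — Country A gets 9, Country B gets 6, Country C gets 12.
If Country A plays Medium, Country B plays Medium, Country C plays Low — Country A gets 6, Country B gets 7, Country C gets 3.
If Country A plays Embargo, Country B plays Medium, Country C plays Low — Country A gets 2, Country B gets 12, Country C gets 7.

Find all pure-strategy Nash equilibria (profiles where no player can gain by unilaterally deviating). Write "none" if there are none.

(Medium, Medium, Low)

Country A against (Medium, Free): payoffs 2, 1, 9 → best response Embargo.
Country A against (Medium, Low): payoffs 6, 0, 2 → best response Medium.
Country A against (High, Free): payoffs 1, 5, 3 → best response High.
Country A against (High, Low): payoffs 7, 4, 9 → best response Embargo.
Country B against (Medium, Free): payoffs 6, 10 → best response High.
Country B against (Medium, Low): payoffs 7, 1 → best response Medium.
Country B against (High, Free): payoffs 6, 4 → best response Medium.
Country B against (High, Low): payoffs 5, 6 → best response High.
Country B against (Embargo, Free): payoffs 9, 1 → best response Medium.
Country B against (Embargo, Low): payoffs 12, 6 → best response Medium.
Country C against (Medium, Medium): payoffs 0, 3 → best response Low.
Country C against (Medium, High): payoffs 11, 3 → best response Free.
Country C against (High, Medium): payoffs 12, 8 → best response Free.
Country C against (High, High): payoffs 10, 11 → best response Low.
Country C against (Embargo, Medium): payoffs 6, 7 → best response Low.
Country C against (Embargo, High): payoffs 7, 12 → best response Low.
Mutual best responses: (Medium, Medium, Low).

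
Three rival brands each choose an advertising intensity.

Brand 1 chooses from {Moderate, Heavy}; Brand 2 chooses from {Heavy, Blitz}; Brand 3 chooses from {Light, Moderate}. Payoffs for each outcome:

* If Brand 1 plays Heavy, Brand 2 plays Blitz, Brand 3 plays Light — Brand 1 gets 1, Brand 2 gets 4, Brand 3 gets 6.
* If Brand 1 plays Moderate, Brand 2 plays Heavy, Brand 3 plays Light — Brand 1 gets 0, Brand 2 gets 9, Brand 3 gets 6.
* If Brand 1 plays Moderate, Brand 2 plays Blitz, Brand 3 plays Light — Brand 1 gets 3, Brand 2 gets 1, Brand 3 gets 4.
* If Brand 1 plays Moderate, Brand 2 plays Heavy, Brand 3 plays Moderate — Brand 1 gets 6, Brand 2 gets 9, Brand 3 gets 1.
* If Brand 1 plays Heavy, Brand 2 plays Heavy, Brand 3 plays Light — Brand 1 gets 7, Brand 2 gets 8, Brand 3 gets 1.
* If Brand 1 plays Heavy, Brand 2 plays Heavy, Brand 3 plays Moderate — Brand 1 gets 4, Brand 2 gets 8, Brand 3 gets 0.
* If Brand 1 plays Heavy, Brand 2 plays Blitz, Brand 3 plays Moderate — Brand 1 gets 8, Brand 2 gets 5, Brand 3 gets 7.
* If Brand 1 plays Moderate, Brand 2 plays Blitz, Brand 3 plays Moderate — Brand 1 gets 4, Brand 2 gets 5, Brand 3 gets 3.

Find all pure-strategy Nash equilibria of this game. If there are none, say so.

The unique pure-strategy Nash equilibrium is (Heavy, Heavy, Light).

Mark each player's best response to every combination of opponents' strategies; a profile where every player is best-responding is a pure Nash equilibrium.
Brand 1 against (Heavy, Light): payoffs 0, 7 → best response Heavy.
Brand 1 against (Heavy, Moderate): payoffs 6, 4 → best response Moderate.
Brand 1 against (Blitz, Light): payoffs 3, 1 → best response Moderate.
Brand 1 against (Blitz, Moderate): payoffs 4, 8 → best response Heavy.
Brand 2 against (Moderate, Light): payoffs 9, 1 → best response Heavy.
Brand 2 against (Moderate, Moderate): payoffs 9, 5 → best response Heavy.
Brand 2 against (Heavy, Light): payoffs 8, 4 → best response Heavy.
Brand 2 against (Heavy, Moderate): payoffs 8, 5 → best response Heavy.
Brand 3 against (Moderate, Heavy): payoffs 6, 1 → best response Light.
Brand 3 against (Moderate, Blitz): payoffs 4, 3 → best response Light.
Brand 3 against (Heavy, Heavy): payoffs 1, 0 → best response Light.
Brand 3 against (Heavy, Blitz): payoffs 6, 7 → best response Moderate.
Mutual best responses: (Heavy, Heavy, Light).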